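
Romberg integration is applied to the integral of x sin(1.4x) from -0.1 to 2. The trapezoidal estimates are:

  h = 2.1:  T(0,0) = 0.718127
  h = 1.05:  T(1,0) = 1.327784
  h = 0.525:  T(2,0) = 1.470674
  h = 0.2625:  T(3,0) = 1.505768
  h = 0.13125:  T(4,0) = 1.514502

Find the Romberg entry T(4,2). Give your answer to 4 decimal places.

Richardson extrapolation on the trapezoidal column (denominator 4−1=3):
T(3,1) = (4·1.505768 − 1.470674) / 3 = 1.517466
T(4,1) = 1.514502 + (1.514502 − 1.505768)/3 = 1.517413
T(4,2) = 1.517413 + (1.517413 − 1.517466)/15 = 1.517409
(Column j=1 coincides with Simpson's rule on the same nodes.)

1.5174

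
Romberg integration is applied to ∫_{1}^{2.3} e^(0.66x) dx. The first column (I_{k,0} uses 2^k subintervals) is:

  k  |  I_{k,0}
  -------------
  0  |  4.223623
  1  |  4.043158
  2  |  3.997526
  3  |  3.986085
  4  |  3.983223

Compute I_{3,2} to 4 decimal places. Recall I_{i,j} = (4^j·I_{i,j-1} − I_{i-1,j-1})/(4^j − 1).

Richardson extrapolation on the trapezoidal column (denominator 4−1=3):
I_{2,1} = (4·3.997526 − 4.043158) / 3 = 3.982315
I_{3,1} = (4·3.986085 − 3.997526) / 3 = 3.982271
I_{3,2} = 3.982271 + (3.982271 − 3.982315)/15 = 3.982268
(Column j=1 coincides with Simpson's rule on the same nodes.)

3.9823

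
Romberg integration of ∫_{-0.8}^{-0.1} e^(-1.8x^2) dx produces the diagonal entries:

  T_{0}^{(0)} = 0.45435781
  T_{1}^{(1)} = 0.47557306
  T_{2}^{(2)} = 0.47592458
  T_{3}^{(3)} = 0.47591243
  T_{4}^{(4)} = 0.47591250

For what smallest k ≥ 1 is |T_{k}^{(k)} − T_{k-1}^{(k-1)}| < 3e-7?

k = 4

|T_{1}^{(1)} − T_{0}^{(0)}| = 0.02121525 ≥ 3e-7
|T_{2}^{(2)} − T_{1}^{(1)}| = 0.00035152 ≥ 3e-7
|T_{3}^{(3)} − T_{2}^{(2)}| = 0.00001215 ≥ 3e-7
|T_{4}^{(4)} − T_{3}^{(3)}| = 0.00000007 < 3e-7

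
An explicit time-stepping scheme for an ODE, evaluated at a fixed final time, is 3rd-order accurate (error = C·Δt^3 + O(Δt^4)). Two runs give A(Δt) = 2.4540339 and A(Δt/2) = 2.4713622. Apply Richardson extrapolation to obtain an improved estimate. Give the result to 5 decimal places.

Extrapolated value = (8·A(Δt/2) − A(Δt)) / (8 − 1)
= (8·2.4713622 − 2.4540339) / 7
= 17.3168637 / 7 = 2.4738377

2.47384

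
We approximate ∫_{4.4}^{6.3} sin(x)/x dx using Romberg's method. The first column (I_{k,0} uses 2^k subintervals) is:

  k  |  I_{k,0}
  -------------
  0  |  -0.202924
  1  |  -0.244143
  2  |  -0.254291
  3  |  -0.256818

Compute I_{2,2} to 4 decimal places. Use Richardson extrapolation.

-0.2577

Richardson extrapolation on the trapezoidal column (denominator 4−1=3):
I_{1,1} = (4·(-0.244143) − (-0.202924)) / 3 = -0.257883
I_{2,1} = -0.254291 + (-0.254291 − (-0.244143))/3 = -0.257674
I_{2,2} = (16·(-0.257674) − (-0.257883)) / 15 = -0.257660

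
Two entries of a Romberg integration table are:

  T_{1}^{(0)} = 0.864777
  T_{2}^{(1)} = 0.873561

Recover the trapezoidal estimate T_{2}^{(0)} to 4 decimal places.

0.8714

From T_{2}^{(1)} = (4·T_{2}^{(0)} − T_{1}^{(0)})/3, solve for T_{2}^{(0)}:
4·T_{2}^{(0)} = 3·0.873561 + 0.864777 = 3.485460
T_{2}^{(0)} = 0.871365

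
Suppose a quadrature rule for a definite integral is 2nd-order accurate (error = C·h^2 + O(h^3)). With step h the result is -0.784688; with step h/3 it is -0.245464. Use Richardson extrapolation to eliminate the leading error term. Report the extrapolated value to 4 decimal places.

Extrapolated value = (9·A(h/3) − A(h)) / (9 − 1)
= (9·(-0.245464) − (-0.784688)) / 8
= -1.424488 / 8 = -0.178061

-0.1781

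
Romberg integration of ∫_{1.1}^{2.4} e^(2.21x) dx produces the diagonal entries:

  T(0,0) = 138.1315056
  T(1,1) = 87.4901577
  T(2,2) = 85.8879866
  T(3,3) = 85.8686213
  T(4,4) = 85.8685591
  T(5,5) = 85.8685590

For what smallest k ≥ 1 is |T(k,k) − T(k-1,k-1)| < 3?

k = 2

|T(1,1) − T(0,0)| = 50.6413479 ≥ 3
|T(2,2) − T(1,1)| = 1.6021711 < 3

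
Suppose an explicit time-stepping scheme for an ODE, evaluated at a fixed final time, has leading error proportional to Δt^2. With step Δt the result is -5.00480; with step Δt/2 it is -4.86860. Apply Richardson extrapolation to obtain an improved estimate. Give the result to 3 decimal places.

-4.823

The leading error scales as Δt^2; refining by a factor of 2 reduces it by 2^2 = 4.
Extrapolated value = (4·A(Δt/2) − A(Δt)) / (4 − 1)
= (4·(-4.86860) − (-5.00480)) / 3
= -14.46960 / 3 = -4.82320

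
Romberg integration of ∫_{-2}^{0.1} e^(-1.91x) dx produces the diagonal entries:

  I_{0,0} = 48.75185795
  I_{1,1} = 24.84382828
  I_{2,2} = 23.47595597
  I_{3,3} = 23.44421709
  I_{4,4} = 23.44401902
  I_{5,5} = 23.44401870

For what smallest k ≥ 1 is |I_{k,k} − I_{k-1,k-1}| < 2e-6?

|I_{1,1} − I_{0,0}| = 23.90802967 ≥ 2e-6
|I_{2,2} − I_{1,1}| = 1.36787231 ≥ 2e-6
|I_{3,3} − I_{2,2}| = 0.03173888 ≥ 2e-6
|I_{4,4} − I_{3,3}| = 0.00019807 ≥ 2e-6
|I_{5,5} − I_{4,4}| = 0.00000032 < 2e-6

k = 5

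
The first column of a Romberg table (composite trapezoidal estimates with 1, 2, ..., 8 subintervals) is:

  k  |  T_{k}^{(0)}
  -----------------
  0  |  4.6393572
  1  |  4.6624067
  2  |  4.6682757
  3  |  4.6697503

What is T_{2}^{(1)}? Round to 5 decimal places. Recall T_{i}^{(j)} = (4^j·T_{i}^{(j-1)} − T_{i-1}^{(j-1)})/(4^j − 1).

Richardson extrapolation on the trapezoidal column (denominator 4−1=3):
T_{2}^{(1)} = 4.6682757 + (4.6682757 − 4.6624067)/3 = 4.6702320

4.67023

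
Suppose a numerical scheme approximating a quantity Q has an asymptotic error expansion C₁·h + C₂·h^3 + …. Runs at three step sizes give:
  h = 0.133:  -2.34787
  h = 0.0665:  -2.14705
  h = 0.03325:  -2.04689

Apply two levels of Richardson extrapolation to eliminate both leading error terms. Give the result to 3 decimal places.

-1.947

First eliminate the h term (factor 2^1 = 2):
  B₁ = (2·(-2.14705) − (-2.34787))/1 = -1.94623
  B₂ = (2·(-2.04689) − (-2.14705))/1 = -1.94673
Then eliminate the h^3 term (factor 2^3 = 8):
  (8·(-1.94673) − (-1.94623))/7 = -1.94680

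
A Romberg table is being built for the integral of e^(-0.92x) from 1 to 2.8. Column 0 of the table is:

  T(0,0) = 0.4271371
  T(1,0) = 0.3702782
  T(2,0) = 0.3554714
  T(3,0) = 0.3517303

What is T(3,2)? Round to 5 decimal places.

Richardson extrapolation on the trapezoidal column (denominator 4−1=3):
T(2,1) = (4·0.3554714 − 0.3702782) / 3 = 0.3505358
T(3,1) = 0.3517303 + (0.3517303 − 0.3554714)/3 = 0.3504833
T(3,2) = (16·0.3504833 − 0.3505358) / 15 = 0.3504798
(Column j=1 coincides with Simpson's rule on the same nodes.)

0.35048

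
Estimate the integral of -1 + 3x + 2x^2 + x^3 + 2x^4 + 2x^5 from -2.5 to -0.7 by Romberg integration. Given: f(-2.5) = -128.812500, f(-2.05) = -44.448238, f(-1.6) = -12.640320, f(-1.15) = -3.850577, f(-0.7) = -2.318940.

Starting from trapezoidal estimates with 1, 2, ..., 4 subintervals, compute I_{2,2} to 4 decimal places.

-52.3033

I_{0,0} (trapezoid, 1 panel, h=1.8000): -118.018296
I_{1,0} (trapezoid, 2 panels, h=0.9000): -70.385436
I_{2,0} (trapezoid, 4 panels, h=0.4500): -56.927185
I_{1,1} = -70.385436 + (-70.385436 − (-118.018296))/3 = -54.507816
I_{2,1} = -56.927185 + (-56.927185 − (-70.385436))/3 = -52.441101
I_{2,2} = -52.441101 + (-52.441101 − (-54.507816))/15 = -52.303320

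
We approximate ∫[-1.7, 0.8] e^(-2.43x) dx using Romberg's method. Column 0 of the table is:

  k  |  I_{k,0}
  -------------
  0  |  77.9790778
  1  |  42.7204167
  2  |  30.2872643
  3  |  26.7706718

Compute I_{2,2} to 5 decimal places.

I_{1,1} = 42.7204167 + (42.7204167 − 77.9790778)/3 = 30.9675297
I_{2,1} = 30.2872643 + (30.2872643 − 42.7204167)/3 = 26.1428802
I_{2,2} = 26.1428802 + (26.1428802 − 30.9675297)/15 = 25.8212369

25.82124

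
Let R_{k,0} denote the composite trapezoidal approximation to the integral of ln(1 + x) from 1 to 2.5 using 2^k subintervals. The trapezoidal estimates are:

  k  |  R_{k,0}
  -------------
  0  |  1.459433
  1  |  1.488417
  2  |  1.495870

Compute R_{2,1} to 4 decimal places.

Richardson extrapolation on the trapezoidal column (denominator 4−1=3):
R_{2,1} = (4·1.495870 − 1.488417) / 3 = 1.498354
(Column j=1 coincides with Simpson's rule on the same nodes.)

1.4984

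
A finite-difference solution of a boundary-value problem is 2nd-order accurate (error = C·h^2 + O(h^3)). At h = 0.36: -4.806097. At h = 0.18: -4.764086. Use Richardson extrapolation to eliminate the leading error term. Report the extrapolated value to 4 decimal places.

The leading error scales as h^2; refining by a factor of 2 reduces it by 2^2 = 4.
Extrapolated value = (4·A(h/2) − A(h)) / (4 − 1)
= (4·(-4.764086) − (-4.806097)) / 3
= -14.250247 / 3 = -4.750082

-4.7501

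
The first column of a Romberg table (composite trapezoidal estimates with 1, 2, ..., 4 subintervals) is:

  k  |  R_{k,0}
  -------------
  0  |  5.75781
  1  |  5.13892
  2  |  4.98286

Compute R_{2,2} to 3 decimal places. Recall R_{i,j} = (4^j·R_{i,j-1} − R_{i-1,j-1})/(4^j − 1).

Richardson extrapolation on the trapezoidal column (denominator 4−1=3):
R_{1,1} = 5.13892 + (5.13892 − 5.75781)/3 = 4.93262
R_{2,1} = 4.98286 + (4.98286 − 5.13892)/3 = 4.93084
R_{2,2} = (16·4.93084 − 4.93262) / 15 = 4.93072

4.931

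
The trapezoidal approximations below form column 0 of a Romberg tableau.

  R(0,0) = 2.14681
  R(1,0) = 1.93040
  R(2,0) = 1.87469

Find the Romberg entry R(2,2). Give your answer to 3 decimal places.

Richardson extrapolation on the trapezoidal column (denominator 4−1=3):
R(1,1) = (4·1.93040 − 2.14681) / 3 = 1.85826
R(2,1) = 1.87469 + (1.87469 − 1.93040)/3 = 1.85612
R(2,2) = 1.85612 + (1.85612 − 1.85826)/15 = 1.85598

1.856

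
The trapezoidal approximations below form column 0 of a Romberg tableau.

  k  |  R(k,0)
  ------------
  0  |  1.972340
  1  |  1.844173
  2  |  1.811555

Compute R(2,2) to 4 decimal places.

R(1,1) = 1.844173 + (1.844173 − 1.972340)/3 = 1.801451
R(2,1) = (4·1.811555 − 1.844173) / 3 = 1.800682
R(2,2) = 1.800682 + (1.800682 − 1.801451)/15 = 1.800631

1.8006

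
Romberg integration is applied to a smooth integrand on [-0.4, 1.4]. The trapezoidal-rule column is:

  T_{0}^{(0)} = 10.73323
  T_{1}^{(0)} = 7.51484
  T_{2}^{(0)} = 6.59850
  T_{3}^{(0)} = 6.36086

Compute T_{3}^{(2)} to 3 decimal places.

T_{2}^{(1)} = 6.59850 + (6.59850 − 7.51484)/3 = 6.29305
T_{3}^{(1)} = 6.36086 + (6.36086 − 6.59850)/3 = 6.28165
T_{3}^{(2)} = 6.28165 + (6.28165 − 6.29305)/15 = 6.28089
(Column j=1 coincides with Simpson's rule on the same nodes.)

6.281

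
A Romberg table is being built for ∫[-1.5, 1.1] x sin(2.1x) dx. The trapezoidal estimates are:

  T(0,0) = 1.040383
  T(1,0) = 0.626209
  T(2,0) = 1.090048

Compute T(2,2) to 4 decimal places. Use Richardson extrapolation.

Richardson extrapolation on the trapezoidal column (denominator 4−1=3):
T(1,1) = (4·0.626209 − 1.040383) / 3 = 0.488151
T(2,1) = (4·1.090048 − 0.626209) / 3 = 1.244661
T(2,2) = 1.244661 + (1.244661 − 0.488151)/15 = 1.295095

1.2951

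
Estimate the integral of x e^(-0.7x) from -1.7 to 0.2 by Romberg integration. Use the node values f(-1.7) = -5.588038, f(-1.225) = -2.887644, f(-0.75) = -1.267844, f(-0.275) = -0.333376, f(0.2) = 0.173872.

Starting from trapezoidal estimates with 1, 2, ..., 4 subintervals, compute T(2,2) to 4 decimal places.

-3.2973

T(0,0) (trapezoid, 1 panel, h=1.9000): -5.143458
T(1,0) (trapezoid, 2 panels, h=0.9500): -3.776181
T(2,0) (trapezoid, 4 panels, h=0.4750): -3.418075
T(1,1) = -3.776181 + (-3.776181 − (-5.143458))/3 = -3.320422
T(2,1) = -3.418075 + (-3.418075 − (-3.776181))/3 = -3.298706
T(2,2) = -3.298706 + (-3.298706 − (-3.320422))/15 = -3.297258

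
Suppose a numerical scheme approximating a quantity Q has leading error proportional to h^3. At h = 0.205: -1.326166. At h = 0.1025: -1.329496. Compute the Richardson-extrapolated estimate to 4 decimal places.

-1.3300

The leading error scales as h^3; refining by a factor of 2 reduces it by 2^3 = 8.
Extrapolated value = (8·A(h/2) − A(h)) / (8 − 1)
= (8·(-1.329496) − (-1.326166)) / 7
= -9.309802 / 7 = -1.329972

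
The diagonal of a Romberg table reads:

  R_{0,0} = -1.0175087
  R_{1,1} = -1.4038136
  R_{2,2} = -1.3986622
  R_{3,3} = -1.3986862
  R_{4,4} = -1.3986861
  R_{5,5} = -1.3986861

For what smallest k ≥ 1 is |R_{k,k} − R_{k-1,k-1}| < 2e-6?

|R_{1,1} − R_{0,0}| = 0.3863049 ≥ 2e-6
|R_{2,2} − R_{1,1}| = 0.0051514 ≥ 2e-6
|R_{3,3} − R_{2,2}| = 0.0000240 ≥ 2e-6
|R_{4,4} − R_{3,3}| = 0.0000001 < 2e-6

k = 4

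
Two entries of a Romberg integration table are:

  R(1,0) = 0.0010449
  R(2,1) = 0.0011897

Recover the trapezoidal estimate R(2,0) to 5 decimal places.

From R(2,1) = (4·R(2,0) − R(1,0))/3, solve for R(2,0):
4·R(2,0) = 3·0.0011897 + 0.0010449 = 0.0046140
R(2,0) = 0.0011535

0.00115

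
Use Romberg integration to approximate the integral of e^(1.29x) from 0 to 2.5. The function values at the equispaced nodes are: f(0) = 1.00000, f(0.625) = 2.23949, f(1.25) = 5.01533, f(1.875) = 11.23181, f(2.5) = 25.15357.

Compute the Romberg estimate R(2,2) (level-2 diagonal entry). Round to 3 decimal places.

18.732

R(0,0) (trapezoid, 1 panel, h=2.5000): 32.69196
R(1,0) (trapezoid, 2 panels, h=1.2500): 22.61514
R(2,0) (trapezoid, 4 panels, h=0.6250): 19.72713
R(1,1) = 22.61514 + (22.61514 − 32.69196)/3 = 19.25620
R(2,1) = 19.72713 + (19.72713 − 22.61514)/3 = 18.76446
R(2,2) = 18.76446 + (18.76446 − 19.25620)/15 = 18.73168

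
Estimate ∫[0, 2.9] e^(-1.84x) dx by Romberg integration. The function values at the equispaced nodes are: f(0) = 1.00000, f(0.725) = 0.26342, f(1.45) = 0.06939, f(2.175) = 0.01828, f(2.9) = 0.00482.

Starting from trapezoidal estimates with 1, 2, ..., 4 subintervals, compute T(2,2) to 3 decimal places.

T(0,0) (trapezoid, 1 panel, h=2.9000): 1.45699
T(1,0) (trapezoid, 2 panels, h=1.4500): 0.82911
T(2,0) (trapezoid, 4 panels, h=0.7250): 0.61879
T(1,1) = 0.82911 + (0.82911 − 1.45699)/3 = 0.61982
T(2,1) = 0.61879 + (0.61879 − 0.82911)/3 = 0.54868
T(2,2) = 0.54868 + (0.54868 − 0.61982)/15 = 0.54394

0.544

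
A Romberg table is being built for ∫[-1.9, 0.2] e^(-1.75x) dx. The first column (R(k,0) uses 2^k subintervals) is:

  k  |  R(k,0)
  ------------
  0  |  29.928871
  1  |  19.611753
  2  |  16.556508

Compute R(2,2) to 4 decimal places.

Richardson extrapolation on the trapezoidal column (denominator 4−1=3):
R(1,1) = (4·19.611753 − 29.928871) / 3 = 16.172714
R(2,1) = (4·16.556508 − 19.611753) / 3 = 15.538093
R(2,2) = (16·15.538093 − 16.172714) / 15 = 15.495785

15.4958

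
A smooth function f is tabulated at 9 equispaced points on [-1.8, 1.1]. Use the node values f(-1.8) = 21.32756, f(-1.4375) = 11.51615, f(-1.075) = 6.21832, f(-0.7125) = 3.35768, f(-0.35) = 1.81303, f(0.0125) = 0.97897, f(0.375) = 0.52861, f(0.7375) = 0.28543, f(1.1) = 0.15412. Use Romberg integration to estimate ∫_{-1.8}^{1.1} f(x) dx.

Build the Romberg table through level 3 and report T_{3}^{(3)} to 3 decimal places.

12.455

T_{0}^{(0)} (trapezoid, 1 panel, h=2.9000): 31.14844
T_{1}^{(0)} (trapezoid, 2 panels, h=1.4500): 18.20311
T_{2}^{(0)} (trapezoid, 4 panels, h=0.7250): 13.99308
T_{3}^{(0)} (trapezoid, 8 panels, h=0.3625): 12.84665
T_{1}^{(1)} = 18.20311 + (18.20311 − 31.14844)/3 = 13.88800
T_{2}^{(1)} = 13.99308 + (13.99308 − 18.20311)/3 = 12.58974
T_{3}^{(1)} = 12.84665 + (12.84665 − 13.99308)/3 = 12.46451
T_{2}^{(2)} = 12.58974 + (12.58974 − 13.88800)/15 = 12.50319
T_{3}^{(2)} = 12.46451 + (12.46451 − 12.58974)/15 = 12.45616
T_{3}^{(3)} = 12.45616 + (12.45616 − 12.50319)/63 = 12.45541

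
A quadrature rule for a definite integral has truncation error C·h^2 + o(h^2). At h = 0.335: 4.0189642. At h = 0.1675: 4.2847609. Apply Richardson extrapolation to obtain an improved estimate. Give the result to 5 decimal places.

4.37336

The leading error scales as h^2; refining by a factor of 2 reduces it by 2^2 = 4.
Extrapolated value = (4·A(h/2) − A(h)) / (4 − 1)
= (4·4.2847609 − 4.0189642) / 3
= 13.1200794 / 3 = 4.3733598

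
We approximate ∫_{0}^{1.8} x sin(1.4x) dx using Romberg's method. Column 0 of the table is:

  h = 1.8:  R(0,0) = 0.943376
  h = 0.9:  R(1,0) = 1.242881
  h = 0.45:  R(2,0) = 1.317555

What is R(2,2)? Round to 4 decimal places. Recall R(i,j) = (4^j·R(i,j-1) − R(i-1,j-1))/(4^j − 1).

R(1,1) = 1.242881 + (1.242881 − 0.943376)/3 = 1.342716
R(2,1) = 1.317555 + (1.317555 − 1.242881)/3 = 1.342446
R(2,2) = (16·1.342446 − 1.342716) / 15 = 1.342428

1.3424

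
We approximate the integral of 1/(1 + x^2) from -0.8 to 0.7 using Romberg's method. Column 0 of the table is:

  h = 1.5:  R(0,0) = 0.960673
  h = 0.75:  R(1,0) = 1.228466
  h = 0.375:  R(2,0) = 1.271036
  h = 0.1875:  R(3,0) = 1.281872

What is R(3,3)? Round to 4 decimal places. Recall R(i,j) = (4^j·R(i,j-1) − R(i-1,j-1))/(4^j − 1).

R(1,1) = (4·1.228466 − 0.960673) / 3 = 1.317730
R(2,1) = 1.271036 + (1.271036 − 1.228466)/3 = 1.285226
R(3,1) = 1.281872 + (1.281872 − 1.271036)/3 = 1.285484
R(2,2) = 1.285226 + (1.285226 − 1.317730)/15 = 1.283059
R(3,2) = 1.285484 + (1.285484 − 1.285226)/15 = 1.285501
R(3,3) = (64·1.285501 − 1.283059) / 63 = 1.285540

1.2855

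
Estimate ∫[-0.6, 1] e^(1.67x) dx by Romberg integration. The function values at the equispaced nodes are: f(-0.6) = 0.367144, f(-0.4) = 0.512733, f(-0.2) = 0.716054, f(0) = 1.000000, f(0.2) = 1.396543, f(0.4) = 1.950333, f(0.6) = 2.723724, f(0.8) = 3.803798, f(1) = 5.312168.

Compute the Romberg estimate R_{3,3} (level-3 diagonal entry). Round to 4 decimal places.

R_{0,0} (trapezoid, 1 panel, h=1.6000): 4.543450
R_{1,0} (trapezoid, 2 panels, h=0.8000): 3.388959
R_{2,0} (trapezoid, 4 panels, h=0.4000): 3.070391
R_{3,0} (trapezoid, 8 panels, h=0.2000): 2.988568
R_{1,1} = 3.388959 + (3.388959 − 4.543450)/3 = 3.004129
R_{2,1} = 3.070391 + (3.070391 − 3.388959)/3 = 2.964202
R_{3,1} = 2.988568 + (2.988568 − 3.070391)/3 = 2.961294
R_{2,2} = 2.964202 + (2.964202 − 3.004129)/15 = 2.961540
R_{3,2} = 2.961294 + (2.961294 − 2.964202)/15 = 2.961100
R_{3,3} = 2.961100 + (2.961100 − 2.961540)/63 = 2.961093

2.9611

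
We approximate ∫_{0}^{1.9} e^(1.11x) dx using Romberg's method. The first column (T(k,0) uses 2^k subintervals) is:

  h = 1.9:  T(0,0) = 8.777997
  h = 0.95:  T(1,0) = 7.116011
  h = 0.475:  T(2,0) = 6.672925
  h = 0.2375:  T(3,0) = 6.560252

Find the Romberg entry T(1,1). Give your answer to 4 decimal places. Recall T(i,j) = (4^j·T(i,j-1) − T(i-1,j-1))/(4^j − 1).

6.5620

T(1,1) = 7.116011 + (7.116011 − 8.777997)/3 = 6.562016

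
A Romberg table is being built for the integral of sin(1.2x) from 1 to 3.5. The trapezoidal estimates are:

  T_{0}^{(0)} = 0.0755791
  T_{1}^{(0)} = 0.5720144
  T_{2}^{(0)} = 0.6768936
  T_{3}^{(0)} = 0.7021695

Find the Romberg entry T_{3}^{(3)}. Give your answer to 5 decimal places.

0.71052

Richardson extrapolation on the trapezoidal column (denominator 4−1=3):
T_{1}^{(1)} = 0.5720144 + (0.5720144 − 0.0755791)/3 = 0.7374928
T_{2}^{(1)} = (4·0.6768936 − 0.5720144) / 3 = 0.7118533
T_{3}^{(1)} = 0.7021695 + (0.7021695 − 0.6768936)/3 = 0.7105948
T_{2}^{(2)} = (16·0.7118533 − 0.7374928) / 15 = 0.7101440
T_{3}^{(2)} = (16·0.7105948 − 0.7118533) / 15 = 0.7105109
T_{3}^{(3)} = 0.7105109 + (0.7105109 − 0.7101440)/63 = 0.7105167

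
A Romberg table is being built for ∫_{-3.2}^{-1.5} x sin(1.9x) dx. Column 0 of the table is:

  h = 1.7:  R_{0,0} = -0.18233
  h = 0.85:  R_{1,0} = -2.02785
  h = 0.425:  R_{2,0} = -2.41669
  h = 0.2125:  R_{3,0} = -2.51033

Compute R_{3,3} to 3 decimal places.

-2.541

Richardson extrapolation on the trapezoidal column (denominator 4−1=3):
R_{1,1} = -2.02785 + (-2.02785 − (-0.18233))/3 = -2.64302
R_{2,1} = (4·(-2.41669) − (-2.02785)) / 3 = -2.54630
R_{3,1} = -2.51033 + (-2.51033 − (-2.41669))/3 = -2.54154
R_{2,2} = -2.54630 + (-2.54630 − (-2.64302))/15 = -2.53985
R_{3,2} = -2.54154 + (-2.54154 − (-2.54630))/15 = -2.54122
R_{3,3} = -2.54122 + (-2.54122 − (-2.53985))/63 = -2.54124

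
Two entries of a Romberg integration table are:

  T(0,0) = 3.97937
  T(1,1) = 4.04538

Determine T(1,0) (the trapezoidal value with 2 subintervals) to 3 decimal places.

From T(1,1) = (4·T(1,0) − T(0,0))/3, solve for T(1,0):
4·T(1,0) = 3·4.04538 + 3.97937 = 16.11551
T(1,0) = 4.02888

4.029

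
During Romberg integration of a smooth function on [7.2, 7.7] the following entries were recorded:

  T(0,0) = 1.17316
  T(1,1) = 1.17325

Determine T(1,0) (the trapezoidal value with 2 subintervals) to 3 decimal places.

1.173

From T(1,1) = (4·T(1,0) − T(0,0))/3, solve for T(1,0):
4·T(1,0) = 3·1.17325 + 1.17316 = 4.69291
T(1,0) = 1.17323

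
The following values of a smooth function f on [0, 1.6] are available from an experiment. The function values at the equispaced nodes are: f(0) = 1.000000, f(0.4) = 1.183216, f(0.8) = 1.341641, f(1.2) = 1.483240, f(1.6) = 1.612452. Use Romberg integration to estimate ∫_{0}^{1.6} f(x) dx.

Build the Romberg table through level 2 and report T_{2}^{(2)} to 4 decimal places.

T_{0}^{(0)} (trapezoid, 1 panel, h=1.6000): 2.089962
T_{1}^{(0)} (trapezoid, 2 panels, h=0.8000): 2.118294
T_{2}^{(0)} (trapezoid, 4 panels, h=0.4000): 2.125729
T_{1}^{(1)} = 2.118294 + (2.118294 − 2.089962)/3 = 2.127738
T_{2}^{(1)} = 2.125729 + (2.125729 − 2.118294)/3 = 2.128207
T_{2}^{(2)} = 2.128207 + (2.128207 − 2.127738)/15 = 2.128238

2.1282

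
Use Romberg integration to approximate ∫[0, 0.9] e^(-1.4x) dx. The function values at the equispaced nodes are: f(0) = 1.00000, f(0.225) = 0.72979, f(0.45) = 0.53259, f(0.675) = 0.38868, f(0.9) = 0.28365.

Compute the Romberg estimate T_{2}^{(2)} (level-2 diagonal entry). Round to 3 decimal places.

0.512

T_{0}^{(0)} (trapezoid, 1 panel, h=0.9000): 0.57764
T_{1}^{(0)} (trapezoid, 2 panels, h=0.4500): 0.52849
T_{2}^{(0)} (trapezoid, 4 panels, h=0.2250): 0.51590
T_{1}^{(1)} = 0.52849 + (0.52849 − 0.57764)/3 = 0.51211
T_{2}^{(1)} = 0.51590 + (0.51590 − 0.52849)/3 = 0.51170
T_{2}^{(2)} = 0.51170 + (0.51170 − 0.51211)/15 = 0.51167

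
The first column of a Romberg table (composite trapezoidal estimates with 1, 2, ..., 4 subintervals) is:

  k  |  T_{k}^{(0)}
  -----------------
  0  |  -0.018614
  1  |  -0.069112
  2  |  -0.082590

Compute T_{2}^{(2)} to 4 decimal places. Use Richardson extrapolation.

-0.0872

T_{1}^{(1)} = (4·(-0.069112) − (-0.018614)) / 3 = -0.085945
T_{2}^{(1)} = -0.082590 + (-0.082590 − (-0.069112))/3 = -0.087083
T_{2}^{(2)} = -0.087083 + (-0.087083 − (-0.085945))/15 = -0.087159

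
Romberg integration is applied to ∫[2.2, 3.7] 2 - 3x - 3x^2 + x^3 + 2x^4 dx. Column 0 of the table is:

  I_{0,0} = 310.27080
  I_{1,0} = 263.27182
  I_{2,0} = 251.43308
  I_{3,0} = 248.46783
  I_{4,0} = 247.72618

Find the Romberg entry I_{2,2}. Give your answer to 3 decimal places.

247.479

I_{1,1} = (4·263.27182 − 310.27080) / 3 = 247.60549
I_{2,1} = (4·251.43308 − 263.27182) / 3 = 247.48683
I_{2,2} = 247.48683 + (247.48683 − 247.60549)/15 = 247.47892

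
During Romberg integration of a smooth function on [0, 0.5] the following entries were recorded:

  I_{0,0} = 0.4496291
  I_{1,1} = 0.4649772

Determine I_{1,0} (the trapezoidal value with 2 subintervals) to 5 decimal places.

From I_{1,1} = (4·I_{1,0} − I_{0,0})/3, solve for I_{1,0}:
4·I_{1,0} = 3·0.4649772 + 0.4496291 = 1.8445607
I_{1,0} = 0.4611402

0.46114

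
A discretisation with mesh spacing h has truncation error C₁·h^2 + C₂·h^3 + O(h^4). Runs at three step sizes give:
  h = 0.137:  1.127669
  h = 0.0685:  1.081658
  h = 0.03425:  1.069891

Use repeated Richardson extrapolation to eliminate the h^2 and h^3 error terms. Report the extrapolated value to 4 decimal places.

First eliminate the h^2 term (factor 2^2 = 4):
  B₁ = (4·1.081658 − 1.127669)/3 = 1.066321
  B₂ = (4·1.069891 − 1.081658)/3 = 1.065969
Then eliminate the h^3 term (factor 2^3 = 8):
  (8·1.065969 − 1.066321)/7 = 1.065919

1.0659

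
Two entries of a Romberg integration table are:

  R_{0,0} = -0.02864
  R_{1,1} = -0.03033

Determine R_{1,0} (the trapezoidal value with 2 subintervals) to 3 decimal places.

-0.030

From R_{1,1} = (4·R_{1,0} − R_{0,0})/3, solve for R_{1,0}:
4·R_{1,0} = 3·(-0.03033) + (-0.02864) = -0.11963
R_{1,0} = -0.02991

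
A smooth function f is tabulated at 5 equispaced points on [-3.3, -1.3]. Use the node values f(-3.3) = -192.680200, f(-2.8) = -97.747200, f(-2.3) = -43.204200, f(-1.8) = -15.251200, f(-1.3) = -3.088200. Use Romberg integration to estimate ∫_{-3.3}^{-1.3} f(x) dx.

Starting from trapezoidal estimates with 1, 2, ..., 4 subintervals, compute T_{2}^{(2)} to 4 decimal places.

T_{0}^{(0)} (trapezoid, 1 panel, h=2.0000): -195.768400
T_{1}^{(0)} (trapezoid, 2 panels, h=1.0000): -141.088400
T_{2}^{(0)} (trapezoid, 4 panels, h=0.5000): -127.043400
T_{1}^{(1)} = -141.088400 + (-141.088400 − (-195.768400))/3 = -122.861733
T_{2}^{(1)} = -127.043400 + (-127.043400 − (-141.088400))/3 = -122.361733
T_{2}^{(2)} = -122.361733 + (-122.361733 − (-122.861733))/15 = -122.328400

-122.3284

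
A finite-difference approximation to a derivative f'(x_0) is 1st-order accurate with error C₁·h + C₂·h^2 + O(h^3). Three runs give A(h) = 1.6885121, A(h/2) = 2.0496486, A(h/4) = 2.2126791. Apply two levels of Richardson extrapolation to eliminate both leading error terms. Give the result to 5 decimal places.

First eliminate the h term (factor 2^1 = 2):
  B₁ = (2·2.0496486 − 1.6885121)/1 = 2.4107851
  B₂ = (2·2.2126791 − 2.0496486)/1 = 2.3757096
Then eliminate the h^2 term (factor 2^2 = 4):
  (4·2.3757096 − 2.4107851)/3 = 2.3640178

2.36402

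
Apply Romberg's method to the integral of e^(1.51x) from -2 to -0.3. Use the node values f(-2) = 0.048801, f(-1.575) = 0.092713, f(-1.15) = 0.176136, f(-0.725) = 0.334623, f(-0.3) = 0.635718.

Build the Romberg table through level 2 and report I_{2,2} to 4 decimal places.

I_{0,0} (trapezoid, 1 panel, h=1.7000): 0.581841
I_{1,0} (trapezoid, 2 panels, h=0.8500): 0.440636
I_{2,0} (trapezoid, 4 panels, h=0.4250): 0.401936
I_{1,1} = 0.440636 + (0.440636 − 0.581841)/3 = 0.393568
I_{2,1} = 0.401936 + (0.401936 − 0.440636)/3 = 0.389036
I_{2,2} = 0.389036 + (0.389036 − 0.393568)/15 = 0.388734

0.3887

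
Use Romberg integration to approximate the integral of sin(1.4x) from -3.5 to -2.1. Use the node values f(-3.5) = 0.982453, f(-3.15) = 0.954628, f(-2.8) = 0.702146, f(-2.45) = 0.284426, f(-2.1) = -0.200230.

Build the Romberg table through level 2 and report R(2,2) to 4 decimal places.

R(0,0) (trapezoid, 1 panel, h=1.4000): 0.547556
R(1,0) (trapezoid, 2 panels, h=0.7000): 0.765280
R(2,0) (trapezoid, 4 panels, h=0.3500): 0.816309
R(1,1) = 0.765280 + (0.765280 − 0.547556)/3 = 0.837855
R(2,1) = 0.816309 + (0.816309 − 0.765280)/3 = 0.833319
R(2,2) = 0.833319 + (0.833319 − 0.837855)/15 = 0.833017

0.8330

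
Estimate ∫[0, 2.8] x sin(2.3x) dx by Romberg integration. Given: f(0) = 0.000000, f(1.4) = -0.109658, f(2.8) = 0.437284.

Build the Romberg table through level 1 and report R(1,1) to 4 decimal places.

-0.0006

R(0,0) (trapezoid, 1 panel, h=2.8000): 0.612198
R(1,0) (trapezoid, 2 panels, h=1.4000): 0.152578
R(1,1) = 0.152578 + (0.152578 − 0.612198)/3 = -0.000629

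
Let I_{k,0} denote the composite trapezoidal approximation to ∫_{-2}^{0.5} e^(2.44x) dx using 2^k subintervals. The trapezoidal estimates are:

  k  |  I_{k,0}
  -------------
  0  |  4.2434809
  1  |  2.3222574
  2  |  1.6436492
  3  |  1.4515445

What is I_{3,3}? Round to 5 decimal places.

1.38529

Richardson extrapolation on the trapezoidal column (denominator 4−1=3):
I_{1,1} = 2.3222574 + (2.3222574 − 4.2434809)/3 = 1.6818496
I_{2,1} = (4·1.6436492 − 2.3222574) / 3 = 1.4174465
I_{3,1} = 1.4515445 + (1.4515445 − 1.6436492)/3 = 1.3875096
I_{2,2} = 1.4174465 + (1.4174465 − 1.6818496)/15 = 1.3998196
I_{3,2} = (16·1.3875096 − 1.4174465) / 15 = 1.3855138
I_{3,3} = 1.3855138 + (1.3855138 − 1.3998196)/63 = 1.3852867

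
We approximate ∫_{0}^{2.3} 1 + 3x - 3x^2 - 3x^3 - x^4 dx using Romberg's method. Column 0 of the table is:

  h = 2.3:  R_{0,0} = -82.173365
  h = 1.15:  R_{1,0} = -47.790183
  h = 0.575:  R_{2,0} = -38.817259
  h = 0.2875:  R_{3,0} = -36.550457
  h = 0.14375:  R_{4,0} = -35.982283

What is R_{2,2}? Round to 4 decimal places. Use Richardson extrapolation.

Richardson extrapolation on the trapezoidal column (denominator 4−1=3):
R_{1,1} = -47.790183 + (-47.790183 − (-82.173365))/3 = -36.329122
R_{2,1} = -38.817259 + (-38.817259 − (-47.790183))/3 = -35.826284
R_{2,2} = -35.826284 + (-35.826284 − (-36.329122))/15 = -35.792761

-35.7928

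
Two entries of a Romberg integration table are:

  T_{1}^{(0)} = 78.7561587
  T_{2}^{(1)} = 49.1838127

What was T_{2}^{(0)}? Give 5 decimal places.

56.57690

From T_{2}^{(1)} = (4·T_{2}^{(0)} − T_{1}^{(0)})/3, solve for T_{2}^{(0)}:
4·T_{2}^{(0)} = 3·49.1838127 + 78.7561587 = 226.3075968
T_{2}^{(0)} = 56.5768992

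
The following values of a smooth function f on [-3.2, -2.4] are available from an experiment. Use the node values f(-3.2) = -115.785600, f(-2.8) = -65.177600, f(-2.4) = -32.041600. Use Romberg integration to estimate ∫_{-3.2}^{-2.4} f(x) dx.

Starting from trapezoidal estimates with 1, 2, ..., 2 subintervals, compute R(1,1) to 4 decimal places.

R(0,0) (trapezoid, 1 panel, h=0.8000): -59.130880
R(1,0) (trapezoid, 2 panels, h=0.4000): -55.636480
R(1,1) = -55.636480 + (-55.636480 − (-59.130880))/3 = -54.471680

-54.4717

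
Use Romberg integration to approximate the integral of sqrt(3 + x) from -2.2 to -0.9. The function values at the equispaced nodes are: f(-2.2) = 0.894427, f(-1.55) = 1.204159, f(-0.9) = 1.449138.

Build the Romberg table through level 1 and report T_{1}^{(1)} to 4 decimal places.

T_{0}^{(0)} (trapezoid, 1 panel, h=1.3000): 1.523317
T_{1}^{(0)} (trapezoid, 2 panels, h=0.6500): 1.544362
T_{1}^{(1)} = 1.544362 + (1.544362 − 1.523317)/3 = 1.551377

1.5514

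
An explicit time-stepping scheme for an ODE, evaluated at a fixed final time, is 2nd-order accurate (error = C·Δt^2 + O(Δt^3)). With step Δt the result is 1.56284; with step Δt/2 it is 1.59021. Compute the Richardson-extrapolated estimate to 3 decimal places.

1.599

Extrapolated value = (4·A(Δt/2) − A(Δt)) / (4 − 1)
= (4·1.59021 − 1.56284) / 3
= 4.79800 / 3 = 1.59933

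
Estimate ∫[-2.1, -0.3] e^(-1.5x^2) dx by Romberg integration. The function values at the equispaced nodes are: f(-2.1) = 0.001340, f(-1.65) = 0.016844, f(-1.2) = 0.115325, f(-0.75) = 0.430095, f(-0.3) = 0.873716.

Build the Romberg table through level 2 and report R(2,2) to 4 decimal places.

0.4362

R(0,0) (trapezoid, 1 panel, h=1.8000): 0.787550
R(1,0) (trapezoid, 2 panels, h=0.9000): 0.497568
R(2,0) (trapezoid, 4 panels, h=0.4500): 0.449906
R(1,1) = 0.497568 + (0.497568 − 0.787550)/3 = 0.400907
R(2,1) = 0.449906 + (0.449906 − 0.497568)/3 = 0.434019
R(2,2) = 0.434019 + (0.434019 − 0.400907)/15 = 0.436226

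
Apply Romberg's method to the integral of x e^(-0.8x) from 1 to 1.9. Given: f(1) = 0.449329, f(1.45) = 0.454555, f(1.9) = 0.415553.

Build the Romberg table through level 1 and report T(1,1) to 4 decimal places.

T(0,0) (trapezoid, 1 panel, h=0.9000): 0.389197
T(1,0) (trapezoid, 2 panels, h=0.4500): 0.399148
T(1,1) = 0.399148 + (0.399148 − 0.389197)/3 = 0.402465

0.4025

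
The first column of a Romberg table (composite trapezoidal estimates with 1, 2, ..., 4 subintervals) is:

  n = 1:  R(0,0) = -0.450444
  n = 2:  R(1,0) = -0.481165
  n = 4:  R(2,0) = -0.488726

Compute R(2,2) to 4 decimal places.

Richardson extrapolation on the trapezoidal column (denominator 4−1=3):
R(1,1) = (4·(-0.481165) − (-0.450444)) / 3 = -0.491405
R(2,1) = (4·(-0.488726) − (-0.481165)) / 3 = -0.491246
R(2,2) = -0.491246 + (-0.491246 − (-0.491405))/15 = -0.491235

-0.4912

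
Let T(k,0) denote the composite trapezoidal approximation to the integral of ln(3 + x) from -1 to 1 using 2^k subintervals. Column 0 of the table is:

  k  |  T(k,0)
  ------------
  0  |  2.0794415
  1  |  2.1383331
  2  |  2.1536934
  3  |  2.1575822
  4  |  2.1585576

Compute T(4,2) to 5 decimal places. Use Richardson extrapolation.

T(3,1) = (4·2.1575822 − 2.1536934) / 3 = 2.1588785
T(4,1) = 2.1585576 + (2.1585576 − 2.1575822)/3 = 2.1588827
T(4,2) = (16·2.1588827 − 2.1588785) / 15 = 2.1588830
(Column j=1 coincides with Simpson's rule on the same nodes.)

2.15888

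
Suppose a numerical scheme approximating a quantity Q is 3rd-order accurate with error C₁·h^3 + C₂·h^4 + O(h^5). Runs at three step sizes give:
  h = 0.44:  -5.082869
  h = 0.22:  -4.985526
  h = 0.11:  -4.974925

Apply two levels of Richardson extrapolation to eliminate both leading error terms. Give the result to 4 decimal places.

First eliminate the h^3 term (factor 2^3 = 8):
  B₁ = (8·(-4.985526) − (-5.082869))/7 = -4.971620
  B₂ = (8·(-4.974925) − (-4.985526))/7 = -4.973411
Then eliminate the h^4 term (factor 2^4 = 16):
  (16·(-4.973411) − (-4.971620))/15 = -4.973530

-4.9735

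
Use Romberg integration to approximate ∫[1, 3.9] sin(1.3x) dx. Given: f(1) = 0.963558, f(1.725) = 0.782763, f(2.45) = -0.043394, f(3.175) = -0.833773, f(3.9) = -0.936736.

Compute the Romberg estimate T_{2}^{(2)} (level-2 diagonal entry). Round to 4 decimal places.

T_{0}^{(0)} (trapezoid, 1 panel, h=2.9000): 0.038892
T_{1}^{(0)} (trapezoid, 2 panels, h=1.4500): -0.043475
T_{2}^{(0)} (trapezoid, 4 panels, h=0.7250): -0.058720
T_{1}^{(1)} = -0.043475 + (-0.043475 − 0.038892)/3 = -0.070931
T_{2}^{(1)} = -0.058720 + (-0.058720 − (-0.043475))/3 = -0.063802
T_{2}^{(2)} = -0.063802 + (-0.063802 − (-0.070931))/15 = -0.063327

-0.0633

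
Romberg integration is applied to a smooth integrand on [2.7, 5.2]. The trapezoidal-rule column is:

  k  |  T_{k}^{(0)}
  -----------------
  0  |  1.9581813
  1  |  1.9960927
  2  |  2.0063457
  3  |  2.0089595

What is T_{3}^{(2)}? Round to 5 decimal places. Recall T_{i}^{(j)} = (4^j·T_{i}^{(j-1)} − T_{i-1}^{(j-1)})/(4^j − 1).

2.00984

Richardson extrapolation on the trapezoidal column (denominator 4−1=3):
T_{2}^{(1)} = 2.0063457 + (2.0063457 − 1.9960927)/3 = 2.0097634
T_{3}^{(1)} = (4·2.0089595 − 2.0063457) / 3 = 2.0098308
T_{3}^{(2)} = (16·2.0098308 − 2.0097634) / 15 = 2.0098353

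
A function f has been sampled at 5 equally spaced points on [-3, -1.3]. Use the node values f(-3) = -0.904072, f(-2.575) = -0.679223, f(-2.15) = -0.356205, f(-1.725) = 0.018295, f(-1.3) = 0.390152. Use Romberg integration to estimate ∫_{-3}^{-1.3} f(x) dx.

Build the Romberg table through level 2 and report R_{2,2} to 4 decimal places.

-0.5482

R_{0,0} (trapezoid, 1 panel, h=1.7000): -0.436832
R_{1,0} (trapezoid, 2 panels, h=0.8500): -0.521190
R_{2,0} (trapezoid, 4 panels, h=0.4250): -0.541490
R_{1,1} = -0.521190 + (-0.521190 − (-0.436832))/3 = -0.549309
R_{2,1} = -0.541490 + (-0.541490 − (-0.521190))/3 = -0.548257
R_{2,2} = -0.548257 + (-0.548257 − (-0.549309))/15 = -0.548187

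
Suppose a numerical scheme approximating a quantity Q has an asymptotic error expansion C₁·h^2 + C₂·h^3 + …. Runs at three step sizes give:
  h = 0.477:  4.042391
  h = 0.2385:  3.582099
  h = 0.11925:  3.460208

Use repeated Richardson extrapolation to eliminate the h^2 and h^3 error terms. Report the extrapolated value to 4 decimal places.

First eliminate the h^2 term (factor 2^2 = 4):
  B₁ = (4·3.582099 − 4.042391)/3 = 3.428668
  B₂ = (4·3.460208 − 3.582099)/3 = 3.419578
Then eliminate the h^3 term (factor 2^3 = 8):
  (8·3.419578 − 3.428668)/7 = 3.418279

3.4183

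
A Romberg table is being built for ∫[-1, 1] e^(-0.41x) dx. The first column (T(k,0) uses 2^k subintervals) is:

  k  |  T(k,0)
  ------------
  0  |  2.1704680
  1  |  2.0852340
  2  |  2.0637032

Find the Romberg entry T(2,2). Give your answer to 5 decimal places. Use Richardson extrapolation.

T(1,1) = 2.0852340 + (2.0852340 − 2.1704680)/3 = 2.0568227
T(2,1) = 2.0637032 + (2.0637032 − 2.0852340)/3 = 2.0565263
T(2,2) = 2.0565263 + (2.0565263 − 2.0568227)/15 = 2.0565065

2.05651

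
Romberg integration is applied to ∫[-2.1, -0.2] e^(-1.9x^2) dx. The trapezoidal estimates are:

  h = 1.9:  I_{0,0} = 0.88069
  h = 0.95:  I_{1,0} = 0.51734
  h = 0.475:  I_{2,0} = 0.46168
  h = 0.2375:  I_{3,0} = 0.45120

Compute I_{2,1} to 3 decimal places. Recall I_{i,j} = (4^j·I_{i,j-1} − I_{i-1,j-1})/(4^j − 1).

0.443

Richardson extrapolation on the trapezoidal column (denominator 4−1=3):
I_{2,1} = (4·0.46168 − 0.51734) / 3 = 0.44313
(Column j=1 coincides with Simpson's rule on the same nodes.)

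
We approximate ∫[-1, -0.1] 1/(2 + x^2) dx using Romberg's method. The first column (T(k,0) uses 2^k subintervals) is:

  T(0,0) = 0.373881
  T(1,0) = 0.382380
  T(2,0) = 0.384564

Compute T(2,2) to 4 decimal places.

Richardson extrapolation on the trapezoidal column (denominator 4−1=3):
T(1,1) = (4·0.382380 − 0.373881) / 3 = 0.385213
T(2,1) = 0.384564 + (0.384564 − 0.382380)/3 = 0.385292
T(2,2) = 0.385292 + (0.385292 − 0.385213)/15 = 0.385297
(Column j=1 coincides with Simpson's rule on the same nodes.)

0.3853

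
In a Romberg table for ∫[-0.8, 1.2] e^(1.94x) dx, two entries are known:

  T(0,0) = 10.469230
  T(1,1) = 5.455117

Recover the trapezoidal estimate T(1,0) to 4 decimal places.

From T(1,1) = (4·T(1,0) − T(0,0))/3, solve for T(1,0):
4·T(1,0) = 3·5.455117 + 10.469230 = 26.834581
T(1,0) = 6.708645

6.7086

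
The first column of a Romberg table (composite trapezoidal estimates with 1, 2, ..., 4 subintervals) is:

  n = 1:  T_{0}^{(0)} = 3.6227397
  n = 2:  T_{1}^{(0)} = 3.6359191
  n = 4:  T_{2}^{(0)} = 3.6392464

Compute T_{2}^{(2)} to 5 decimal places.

T_{1}^{(1)} = 3.6359191 + (3.6359191 − 3.6227397)/3 = 3.6403122
T_{2}^{(1)} = 3.6392464 + (3.6392464 − 3.6359191)/3 = 3.6403555
T_{2}^{(2)} = (16·3.6403555 − 3.6403122) / 15 = 3.6403584

3.64036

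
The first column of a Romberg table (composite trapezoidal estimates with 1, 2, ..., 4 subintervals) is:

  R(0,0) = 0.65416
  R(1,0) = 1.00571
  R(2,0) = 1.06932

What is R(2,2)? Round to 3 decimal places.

1.088

Richardson extrapolation on the trapezoidal column (denominator 4−1=3):
R(1,1) = 1.00571 + (1.00571 − 0.65416)/3 = 1.12289
R(2,1) = 1.06932 + (1.06932 − 1.00571)/3 = 1.09052
R(2,2) = 1.09052 + (1.09052 − 1.12289)/15 = 1.08836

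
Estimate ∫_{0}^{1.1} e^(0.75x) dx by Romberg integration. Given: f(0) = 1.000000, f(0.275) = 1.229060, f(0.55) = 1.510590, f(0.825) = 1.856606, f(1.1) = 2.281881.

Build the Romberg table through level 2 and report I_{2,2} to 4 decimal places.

I_{0,0} (trapezoid, 1 panel, h=1.1000): 1.805035
I_{1,0} (trapezoid, 2 panels, h=0.5500): 1.733342
I_{2,0} (trapezoid, 4 panels, h=0.2750): 1.715229
I_{1,1} = 1.733342 + (1.733342 − 1.805035)/3 = 1.709444
I_{2,1} = 1.715229 + (1.715229 − 1.733342)/3 = 1.709191
I_{2,2} = 1.709191 + (1.709191 − 1.709444)/15 = 1.709174

1.7092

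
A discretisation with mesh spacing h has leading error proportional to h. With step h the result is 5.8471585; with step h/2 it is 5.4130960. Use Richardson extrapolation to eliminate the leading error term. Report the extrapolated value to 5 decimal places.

4.97903

Extrapolated value = (2·A(h/2) − A(h)) / (2 − 1)
= (2·5.4130960 − 5.8471585) / 1
= 4.9790335 / 1 = 4.9790335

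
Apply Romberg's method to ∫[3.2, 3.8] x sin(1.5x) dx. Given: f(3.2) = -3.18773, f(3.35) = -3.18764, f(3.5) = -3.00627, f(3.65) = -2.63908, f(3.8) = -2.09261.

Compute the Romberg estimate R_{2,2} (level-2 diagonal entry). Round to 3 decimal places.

R_{0,0} (trapezoid, 1 panel, h=0.6000): -1.58410
R_{1,0} (trapezoid, 2 panels, h=0.3000): -1.69393
R_{2,0} (trapezoid, 4 panels, h=0.1500): -1.72097
R_{1,1} = -1.69393 + (-1.69393 − (-1.58410))/3 = -1.73054
R_{2,1} = -1.72097 + (-1.72097 − (-1.69393))/3 = -1.72998
R_{2,2} = -1.72998 + (-1.72998 − (-1.73054))/15 = -1.72994

-1.730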